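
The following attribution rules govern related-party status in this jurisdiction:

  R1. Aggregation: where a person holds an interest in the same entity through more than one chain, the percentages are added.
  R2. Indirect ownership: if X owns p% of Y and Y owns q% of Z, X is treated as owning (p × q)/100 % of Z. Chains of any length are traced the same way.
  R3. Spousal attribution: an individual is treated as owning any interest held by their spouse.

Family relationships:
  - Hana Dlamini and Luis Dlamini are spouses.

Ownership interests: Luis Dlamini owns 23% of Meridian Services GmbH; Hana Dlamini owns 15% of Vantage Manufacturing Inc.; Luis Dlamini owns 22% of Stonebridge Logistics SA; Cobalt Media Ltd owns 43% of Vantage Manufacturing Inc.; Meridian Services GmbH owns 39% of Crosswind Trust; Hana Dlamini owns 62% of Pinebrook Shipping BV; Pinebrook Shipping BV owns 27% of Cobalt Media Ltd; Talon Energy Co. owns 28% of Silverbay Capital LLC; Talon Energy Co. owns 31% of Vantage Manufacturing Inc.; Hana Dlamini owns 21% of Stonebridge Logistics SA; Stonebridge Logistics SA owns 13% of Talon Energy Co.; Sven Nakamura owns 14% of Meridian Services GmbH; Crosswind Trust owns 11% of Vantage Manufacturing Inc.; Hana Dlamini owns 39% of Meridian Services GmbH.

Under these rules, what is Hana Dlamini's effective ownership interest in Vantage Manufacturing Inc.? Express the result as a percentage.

26.5909%

By spousal attribution (R3), Hana Dlamini is treated as also owning Luis Dlamini's interest in Stonebridge Logistics SA, giving 21% + 22% = 43%.
By spousal attribution (R3), Hana Dlamini is treated as also owning Luis Dlamini's interest in Meridian Services GmbH, giving 39% + 23% = 62%.
Chain via Pinebrook Shipping BV → Cobalt Media Ltd (R2): 62% × 27% × 43% = 7.1982% of Vantage Manufacturing Inc.
Chain via Stonebridge Logistics SA → Talon Energy Co. (R2): 43% × 13% × 31% = 1.7329% of Vantage Manufacturing Inc.
Chain via Meridian Services GmbH → Crosswind Trust (R2): 62% × 39% × 11% = 2.6598% of Vantage Manufacturing Inc.
Direct interest in Vantage Manufacturing Inc: 15%.
Aggregating (R1): 7.1982% + 1.7329% + 2.6598% + 15% = 26.5909%.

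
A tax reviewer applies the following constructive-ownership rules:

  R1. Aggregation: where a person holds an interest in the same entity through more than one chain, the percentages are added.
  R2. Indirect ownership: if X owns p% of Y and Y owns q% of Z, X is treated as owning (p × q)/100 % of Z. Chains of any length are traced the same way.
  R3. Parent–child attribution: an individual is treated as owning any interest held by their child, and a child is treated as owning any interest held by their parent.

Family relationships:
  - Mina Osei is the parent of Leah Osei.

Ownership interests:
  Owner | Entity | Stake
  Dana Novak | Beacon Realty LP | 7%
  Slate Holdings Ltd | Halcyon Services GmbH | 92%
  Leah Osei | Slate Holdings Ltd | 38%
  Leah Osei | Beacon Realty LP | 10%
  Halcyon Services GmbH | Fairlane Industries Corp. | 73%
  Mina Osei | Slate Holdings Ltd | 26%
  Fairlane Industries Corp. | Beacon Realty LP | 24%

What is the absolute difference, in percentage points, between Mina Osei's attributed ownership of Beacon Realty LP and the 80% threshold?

59.684224

By parent–child attribution (R3), Mina Osei is treated as also owning Leah Osei's interest in Slate Holdings Ltd, giving 26% + 38% = 64%.
By parent–child attribution (R3), Mina Osei is treated as owning Leah Osei's 10% interest in Beacon Realty LP.
Chain via Slate Holdings Ltd → Halcyon Services GmbH → Fairlane Industries Corp. (R2): 64% × 92% × 73% × 24% = 10.315776% of Beacon Realty LP.
Direct interest in Beacon Realty LP: 10%.
Aggregating (R1): 10.315776% + 10% = 20.315776%.
20.315776% falls short of the 80% threshold by 59.684224 percentage points.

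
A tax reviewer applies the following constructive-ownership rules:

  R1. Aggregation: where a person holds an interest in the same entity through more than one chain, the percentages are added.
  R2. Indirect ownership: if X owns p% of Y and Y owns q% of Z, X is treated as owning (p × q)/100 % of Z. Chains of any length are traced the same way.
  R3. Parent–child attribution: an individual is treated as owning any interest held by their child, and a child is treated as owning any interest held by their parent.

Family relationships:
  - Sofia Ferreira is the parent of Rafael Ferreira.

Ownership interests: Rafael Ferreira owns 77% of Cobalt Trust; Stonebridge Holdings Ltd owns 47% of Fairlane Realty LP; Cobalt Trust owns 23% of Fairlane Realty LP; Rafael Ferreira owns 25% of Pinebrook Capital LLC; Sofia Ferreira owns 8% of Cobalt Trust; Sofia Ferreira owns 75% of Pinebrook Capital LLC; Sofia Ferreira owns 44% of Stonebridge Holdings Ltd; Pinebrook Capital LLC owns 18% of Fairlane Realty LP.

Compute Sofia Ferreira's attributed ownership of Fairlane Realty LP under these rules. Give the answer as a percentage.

By parent–child attribution (R3), Sofia Ferreira is treated as also owning Rafael Ferreira's interest in Pinebrook Capital LLC, giving 75% + 25% = 100%.
By parent–child attribution (R3), Sofia Ferreira is treated as also owning Rafael Ferreira's interest in Cobalt Trust, giving 8% + 77% = 85%.
Chain via Stonebridge Holdings Ltd (R2): 44% × 47% = 20.68% of Fairlane Realty LP.
Chain via Pinebrook Capital LLC (R2): 100% × 18% = 18% of Fairlane Realty LP.
Chain via Cobalt Trust (R2): 85% × 23% = 19.55% of Fairlane Realty LP.
Aggregating (R1): 20.68% + 18% + 19.55% = 58.23%.

58.23%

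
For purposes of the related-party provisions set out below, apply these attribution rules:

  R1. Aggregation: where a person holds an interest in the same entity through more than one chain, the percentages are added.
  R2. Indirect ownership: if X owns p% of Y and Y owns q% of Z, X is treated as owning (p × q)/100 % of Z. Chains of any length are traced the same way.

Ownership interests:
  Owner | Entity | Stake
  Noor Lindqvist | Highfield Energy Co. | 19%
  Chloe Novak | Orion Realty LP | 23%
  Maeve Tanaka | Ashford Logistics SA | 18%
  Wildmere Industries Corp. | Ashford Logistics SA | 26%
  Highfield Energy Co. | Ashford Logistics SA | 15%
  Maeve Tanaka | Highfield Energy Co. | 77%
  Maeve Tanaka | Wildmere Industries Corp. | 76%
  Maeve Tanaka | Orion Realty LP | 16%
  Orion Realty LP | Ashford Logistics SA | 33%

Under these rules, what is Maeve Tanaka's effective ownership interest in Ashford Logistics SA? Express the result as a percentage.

54.59%

Chain via Highfield Energy Co. (R2): 77% × 15% = 11.55% of Ashford Logistics SA.
Chain via Orion Realty LP (R2): 16% × 33% = 5.28% of Ashford Logistics SA.
Chain via Wildmere Industries Corp. (R2): 76% × 26% = 19.76% of Ashford Logistics SA.
Direct interest in Ashford Logistics SA: 18%.
Aggregating (R1): 11.55% + 5.28% + 19.76% + 18% = 54.59%.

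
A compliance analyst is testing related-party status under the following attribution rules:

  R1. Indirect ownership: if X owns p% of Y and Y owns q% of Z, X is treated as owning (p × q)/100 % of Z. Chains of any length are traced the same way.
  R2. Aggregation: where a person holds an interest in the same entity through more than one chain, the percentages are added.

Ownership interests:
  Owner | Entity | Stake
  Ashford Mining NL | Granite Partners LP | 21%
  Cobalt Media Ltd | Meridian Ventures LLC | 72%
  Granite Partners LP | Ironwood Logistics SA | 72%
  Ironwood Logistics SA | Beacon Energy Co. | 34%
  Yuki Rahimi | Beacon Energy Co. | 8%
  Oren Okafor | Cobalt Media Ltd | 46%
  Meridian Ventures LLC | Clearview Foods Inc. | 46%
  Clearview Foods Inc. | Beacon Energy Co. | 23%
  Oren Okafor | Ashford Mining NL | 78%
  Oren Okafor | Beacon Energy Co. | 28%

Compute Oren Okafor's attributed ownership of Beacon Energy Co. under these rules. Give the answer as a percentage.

35.51392%

Chain via Cobalt Media Ltd → Meridian Ventures LLC → Clearview Foods Inc. (R1): 46% × 72% × 46% × 23% = 3.504096% of Beacon Energy Co.
Chain via Ashford Mining NL → Granite Partners LP → Ironwood Logistics SA (R1): 78% × 21% × 72% × 34% = 4.009824% of Beacon Energy Co.
Direct interest in Beacon Energy Co: 28%.
Aggregating (R2): 3.504096% + 4.009824% + 28% = 35.51392%.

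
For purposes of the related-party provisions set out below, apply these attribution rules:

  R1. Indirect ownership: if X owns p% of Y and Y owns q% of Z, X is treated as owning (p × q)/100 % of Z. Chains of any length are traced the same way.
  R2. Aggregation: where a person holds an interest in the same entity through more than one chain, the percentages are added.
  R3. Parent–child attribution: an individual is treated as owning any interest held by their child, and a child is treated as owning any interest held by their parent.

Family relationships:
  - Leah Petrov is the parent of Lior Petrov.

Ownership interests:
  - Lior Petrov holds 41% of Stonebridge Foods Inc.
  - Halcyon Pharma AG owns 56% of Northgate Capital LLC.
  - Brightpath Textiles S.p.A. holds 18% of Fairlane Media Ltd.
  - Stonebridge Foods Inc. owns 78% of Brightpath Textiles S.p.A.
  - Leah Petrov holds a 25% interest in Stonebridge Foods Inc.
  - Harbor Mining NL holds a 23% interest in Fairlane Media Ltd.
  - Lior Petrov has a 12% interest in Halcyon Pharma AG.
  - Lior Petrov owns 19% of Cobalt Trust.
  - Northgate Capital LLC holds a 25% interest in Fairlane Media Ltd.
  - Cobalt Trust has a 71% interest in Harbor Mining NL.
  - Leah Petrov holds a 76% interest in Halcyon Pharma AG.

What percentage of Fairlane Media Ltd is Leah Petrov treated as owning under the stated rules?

By parent–child attribution (R3), Leah Petrov is treated as also owning Lior Petrov's interest in Halcyon Pharma AG, giving 76% + 12% = 88%.
By parent–child attribution (R3), Leah Petrov is treated as also owning Lior Petrov's interest in Stonebridge Foods Inc, giving 25% + 41% = 66%.
By parent–child attribution (R3), Leah Petrov is treated as owning Lior Petrov's 19% interest in Cobalt Trust.
Chain via Halcyon Pharma AG → Northgate Capital LLC (R1): 88% × 56% × 25% = 12.32% of Fairlane Media Ltd.
Chain via Stonebridge Foods Inc. → Brightpath Textiles S.p.A. (R1): 66% × 78% × 18% = 9.2664% of Fairlane Media Ltd.
Chain via Cobalt Trust → Harbor Mining NL (R1): 19% × 71% × 23% = 3.1027% of Fairlane Media Ltd.
Aggregating (R2): 12.32% + 9.2664% + 3.1027% = 24.6891%.

24.6891%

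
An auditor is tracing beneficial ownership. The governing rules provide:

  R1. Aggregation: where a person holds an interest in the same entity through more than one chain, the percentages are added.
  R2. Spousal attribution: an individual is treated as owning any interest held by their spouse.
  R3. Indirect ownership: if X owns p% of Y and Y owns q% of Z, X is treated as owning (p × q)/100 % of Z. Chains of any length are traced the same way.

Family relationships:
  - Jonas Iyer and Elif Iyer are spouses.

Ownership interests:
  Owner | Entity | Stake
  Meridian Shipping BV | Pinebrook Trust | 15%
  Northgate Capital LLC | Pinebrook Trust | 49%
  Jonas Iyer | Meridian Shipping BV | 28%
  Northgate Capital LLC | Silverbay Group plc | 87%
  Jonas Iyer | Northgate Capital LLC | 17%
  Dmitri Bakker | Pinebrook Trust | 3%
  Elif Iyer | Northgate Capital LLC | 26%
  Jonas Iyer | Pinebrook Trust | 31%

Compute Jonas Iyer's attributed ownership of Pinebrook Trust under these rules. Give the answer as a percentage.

By spousal attribution (R2), Jonas Iyer is treated as also owning Elif Iyer's interest in Northgate Capital LLC, giving 17% + 26% = 43%.
Chain via Meridian Shipping BV (R3): 28% × 15% = 4.2% of Pinebrook Trust.
Chain via Northgate Capital LLC (R3): 43% × 49% = 21.07% of Pinebrook Trust.
Direct interest in Pinebrook Trust: 31%.
Aggregating (R1): 4.2% + 21.07% + 31% = 56.27%.

56.27%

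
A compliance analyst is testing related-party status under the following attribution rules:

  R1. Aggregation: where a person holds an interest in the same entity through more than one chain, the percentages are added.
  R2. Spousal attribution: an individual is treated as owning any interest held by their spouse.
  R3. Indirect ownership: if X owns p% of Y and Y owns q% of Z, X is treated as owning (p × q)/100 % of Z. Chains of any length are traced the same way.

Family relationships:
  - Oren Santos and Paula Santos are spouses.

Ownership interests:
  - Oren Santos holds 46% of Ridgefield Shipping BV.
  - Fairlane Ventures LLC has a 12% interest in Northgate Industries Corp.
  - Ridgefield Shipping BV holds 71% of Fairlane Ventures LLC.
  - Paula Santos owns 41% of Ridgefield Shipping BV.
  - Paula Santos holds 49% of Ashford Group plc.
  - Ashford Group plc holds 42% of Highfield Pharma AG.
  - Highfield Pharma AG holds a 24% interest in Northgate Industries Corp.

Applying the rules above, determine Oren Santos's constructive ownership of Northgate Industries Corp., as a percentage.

By spousal attribution (R2), Oren Santos is treated as also owning Paula Santos's interest in Ridgefield Shipping BV, giving 46% + 41% = 87%.
By spousal attribution (R2), Oren Santos is treated as owning Paula Santos's 49% interest in Ashford Group plc.
Chain via Ridgefield Shipping BV → Fairlane Ventures LLC (R3): 87% × 71% × 12% = 7.4124% of Northgate Industries Corp.
Chain via Ashford Group plc → Highfield Pharma AG (R3): 49% × 42% × 24% = 4.9392% of Northgate Industries Corp.
Aggregating (R1): 7.4124% + 4.9392% = 12.3516%.

12.3516%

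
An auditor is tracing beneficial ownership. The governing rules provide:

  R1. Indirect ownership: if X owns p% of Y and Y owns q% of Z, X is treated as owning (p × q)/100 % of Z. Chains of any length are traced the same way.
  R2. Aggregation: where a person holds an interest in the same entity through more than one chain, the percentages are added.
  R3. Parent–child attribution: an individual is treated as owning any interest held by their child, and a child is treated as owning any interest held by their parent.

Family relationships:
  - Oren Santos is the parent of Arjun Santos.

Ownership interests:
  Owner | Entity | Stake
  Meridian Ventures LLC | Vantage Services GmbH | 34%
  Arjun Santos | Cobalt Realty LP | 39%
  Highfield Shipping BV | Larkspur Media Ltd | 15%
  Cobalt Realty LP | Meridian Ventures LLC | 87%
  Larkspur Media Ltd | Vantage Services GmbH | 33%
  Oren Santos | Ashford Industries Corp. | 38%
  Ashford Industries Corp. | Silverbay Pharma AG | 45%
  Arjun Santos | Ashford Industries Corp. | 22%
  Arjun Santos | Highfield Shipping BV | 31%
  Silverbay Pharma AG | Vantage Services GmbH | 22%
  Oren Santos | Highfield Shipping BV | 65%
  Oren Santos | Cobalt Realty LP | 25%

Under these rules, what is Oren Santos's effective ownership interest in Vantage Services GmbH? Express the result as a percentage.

By parent–child attribution (R3), Oren Santos is treated as also owning Arjun Santos's interest in Highfield Shipping BV, giving 65% + 31% = 96%.
By parent–child attribution (R3), Oren Santos is treated as also owning Arjun Santos's interest in Ashford Industries Corp, giving 38% + 22% = 60%.
By parent–child attribution (R3), Oren Santos is treated as also owning Arjun Santos's interest in Cobalt Realty LP, giving 25% + 39% = 64%.
Chain via Highfield Shipping BV → Larkspur Media Ltd (R1): 96% × 15% × 33% = 4.752% of Vantage Services GmbH.
Chain via Ashford Industries Corp. → Silverbay Pharma AG (R1): 60% × 45% × 22% = 5.94% of Vantage Services GmbH.
Chain via Cobalt Realty LP → Meridian Ventures LLC (R1): 64% × 87% × 34% = 18.9312% of Vantage Services GmbH.
Aggregating (R2): 4.752% + 5.94% + 18.9312% = 29.6232%.

29.6232%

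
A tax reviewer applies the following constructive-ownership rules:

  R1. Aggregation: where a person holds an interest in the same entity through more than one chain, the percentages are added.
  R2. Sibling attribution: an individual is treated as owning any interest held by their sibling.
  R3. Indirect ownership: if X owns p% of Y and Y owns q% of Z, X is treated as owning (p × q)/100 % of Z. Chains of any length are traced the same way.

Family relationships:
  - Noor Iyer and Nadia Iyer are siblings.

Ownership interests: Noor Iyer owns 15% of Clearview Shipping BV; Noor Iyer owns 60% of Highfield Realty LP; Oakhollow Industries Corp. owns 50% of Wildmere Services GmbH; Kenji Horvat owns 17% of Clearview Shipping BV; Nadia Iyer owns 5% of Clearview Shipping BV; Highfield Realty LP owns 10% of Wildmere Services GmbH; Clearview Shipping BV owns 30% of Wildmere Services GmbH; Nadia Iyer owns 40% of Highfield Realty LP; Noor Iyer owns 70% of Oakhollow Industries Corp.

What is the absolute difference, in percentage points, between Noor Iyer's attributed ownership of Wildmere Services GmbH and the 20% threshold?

By sibling attribution (R2), Noor Iyer is treated as also owning Nadia Iyer's interest in Highfield Realty LP, giving 60% + 40% = 100%.
By sibling attribution (R2), Noor Iyer is treated as also owning Nadia Iyer's interest in Clearview Shipping BV, giving 15% + 5% = 20%.
Chain via Oakhollow Industries Corp. (R3): 70% × 50% = 35% of Wildmere Services GmbH.
Chain via Highfield Realty LP (R3): 100% × 10% = 10% of Wildmere Services GmbH.
Chain via Clearview Shipping BV (R3): 20% × 30% = 6% of Wildmere Services GmbH.
Aggregating (R1): 35% + 10% + 6% = 51%.
51% exceeds the 20% threshold by 31 percentage points.

31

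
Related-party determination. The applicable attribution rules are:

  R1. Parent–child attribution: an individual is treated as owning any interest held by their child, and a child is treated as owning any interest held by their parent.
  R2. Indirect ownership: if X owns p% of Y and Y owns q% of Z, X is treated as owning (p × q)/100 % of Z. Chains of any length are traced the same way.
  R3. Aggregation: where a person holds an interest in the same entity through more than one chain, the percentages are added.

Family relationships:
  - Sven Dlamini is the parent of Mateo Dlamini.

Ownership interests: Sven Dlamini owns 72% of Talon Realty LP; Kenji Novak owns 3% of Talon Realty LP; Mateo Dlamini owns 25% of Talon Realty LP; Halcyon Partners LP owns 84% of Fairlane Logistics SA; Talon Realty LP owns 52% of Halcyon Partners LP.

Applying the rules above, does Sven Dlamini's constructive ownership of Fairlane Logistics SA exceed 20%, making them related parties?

By parent–child attribution (R1), Sven Dlamini is treated as also owning Mateo Dlamini's interest in Talon Realty LP, giving 72% + 25% = 97%.
Chain via Talon Realty LP → Halcyon Partners LP (R2): 97% × 52% × 84% = 42.3696% of Fairlane Logistics SA.
42.3696% exceeds the 20% threshold, so Sven is a related party to Fairlane Logistics SA.

Yes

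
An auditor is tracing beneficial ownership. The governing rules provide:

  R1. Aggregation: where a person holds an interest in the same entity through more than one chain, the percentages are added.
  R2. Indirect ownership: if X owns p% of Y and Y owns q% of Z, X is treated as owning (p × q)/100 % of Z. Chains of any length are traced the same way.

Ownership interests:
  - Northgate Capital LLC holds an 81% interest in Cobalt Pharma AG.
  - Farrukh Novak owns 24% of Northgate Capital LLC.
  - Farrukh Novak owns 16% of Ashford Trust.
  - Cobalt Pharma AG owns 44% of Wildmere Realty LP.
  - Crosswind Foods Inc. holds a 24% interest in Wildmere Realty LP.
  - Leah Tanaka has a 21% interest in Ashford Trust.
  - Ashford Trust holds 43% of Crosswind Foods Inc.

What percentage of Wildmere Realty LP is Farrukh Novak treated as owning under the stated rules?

Chain via Northgate Capital LLC → Cobalt Pharma AG (R2): 24% × 81% × 44% = 8.5536% of Wildmere Realty LP.
Chain via Ashford Trust → Crosswind Foods Inc. (R2): 16% × 43% × 24% = 1.6512% of Wildmere Realty LP.
Aggregating (R1): 8.5536% + 1.6512% = 10.2048%.

10.2048%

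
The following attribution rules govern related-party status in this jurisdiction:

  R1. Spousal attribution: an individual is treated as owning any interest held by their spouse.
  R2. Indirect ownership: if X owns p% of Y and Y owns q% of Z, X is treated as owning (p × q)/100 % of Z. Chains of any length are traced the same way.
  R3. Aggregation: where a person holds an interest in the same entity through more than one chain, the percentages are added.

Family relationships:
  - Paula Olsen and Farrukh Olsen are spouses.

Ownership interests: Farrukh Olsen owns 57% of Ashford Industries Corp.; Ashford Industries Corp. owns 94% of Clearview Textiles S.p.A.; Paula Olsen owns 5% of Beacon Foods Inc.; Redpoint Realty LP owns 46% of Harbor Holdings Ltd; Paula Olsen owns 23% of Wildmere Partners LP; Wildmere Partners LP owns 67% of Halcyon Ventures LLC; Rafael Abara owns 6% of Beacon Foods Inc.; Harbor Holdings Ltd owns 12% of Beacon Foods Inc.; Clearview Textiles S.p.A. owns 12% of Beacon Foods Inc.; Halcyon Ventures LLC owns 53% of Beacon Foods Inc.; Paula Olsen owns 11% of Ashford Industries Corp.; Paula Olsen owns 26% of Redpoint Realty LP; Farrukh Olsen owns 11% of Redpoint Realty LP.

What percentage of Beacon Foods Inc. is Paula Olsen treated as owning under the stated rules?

By spousal attribution (R1), Paula Olsen is treated as also owning Farrukh Olsen's interest in Redpoint Realty LP, giving 26% + 11% = 37%.
By spousal attribution (R1), Paula Olsen is treated as also owning Farrukh Olsen's interest in Ashford Industries Corp, giving 11% + 57% = 68%.
Chain via Redpoint Realty LP → Harbor Holdings Ltd (R2): 37% × 46% × 12% = 2.0424% of Beacon Foods Inc.
Chain via Ashford Industries Corp. → Clearview Textiles S.p.A. (R2): 68% × 94% × 12% = 7.6704% of Beacon Foods Inc.
Chain via Wildmere Partners LP → Halcyon Ventures LLC (R2): 23% × 67% × 53% = 8.1673% of Beacon Foods Inc.
Direct interest in Beacon Foods Inc: 5%.
Aggregating (R3): 2.0424% + 7.6704% + 8.1673% + 5% = 22.8801%.

22.8801%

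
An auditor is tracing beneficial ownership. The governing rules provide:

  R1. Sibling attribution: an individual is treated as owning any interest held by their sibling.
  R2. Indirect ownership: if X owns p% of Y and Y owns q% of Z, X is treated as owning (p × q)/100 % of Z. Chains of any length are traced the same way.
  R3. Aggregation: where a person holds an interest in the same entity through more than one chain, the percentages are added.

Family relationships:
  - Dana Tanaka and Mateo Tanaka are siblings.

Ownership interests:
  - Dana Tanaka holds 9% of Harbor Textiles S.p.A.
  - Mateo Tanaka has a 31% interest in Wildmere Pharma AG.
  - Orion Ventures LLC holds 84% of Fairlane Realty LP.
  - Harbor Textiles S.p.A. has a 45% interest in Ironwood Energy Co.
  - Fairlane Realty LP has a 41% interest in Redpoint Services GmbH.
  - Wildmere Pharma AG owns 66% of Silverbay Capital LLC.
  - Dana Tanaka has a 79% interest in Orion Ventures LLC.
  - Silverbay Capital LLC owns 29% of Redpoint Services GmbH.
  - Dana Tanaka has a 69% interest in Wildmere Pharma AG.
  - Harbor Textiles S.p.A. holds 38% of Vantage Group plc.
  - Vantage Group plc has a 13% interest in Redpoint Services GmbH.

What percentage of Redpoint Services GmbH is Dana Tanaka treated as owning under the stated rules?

46.7922%

By sibling attribution (R1), Dana Tanaka is treated as also owning Mateo Tanaka's interest in Wildmere Pharma AG, giving 69% + 31% = 100%.
Chain via Harbor Textiles S.p.A. → Vantage Group plc (R2): 9% × 38% × 13% = 0.4446% of Redpoint Services GmbH.
Chain via Wildmere Pharma AG → Silverbay Capital LLC (R2): 100% × 66% × 29% = 19.14% of Redpoint Services GmbH.
Chain via Orion Ventures LLC → Fairlane Realty LP (R2): 79% × 84% × 41% = 27.2076% of Redpoint Services GmbH.
Aggregating (R3): 0.4446% + 19.14% + 27.2076% = 46.7922%.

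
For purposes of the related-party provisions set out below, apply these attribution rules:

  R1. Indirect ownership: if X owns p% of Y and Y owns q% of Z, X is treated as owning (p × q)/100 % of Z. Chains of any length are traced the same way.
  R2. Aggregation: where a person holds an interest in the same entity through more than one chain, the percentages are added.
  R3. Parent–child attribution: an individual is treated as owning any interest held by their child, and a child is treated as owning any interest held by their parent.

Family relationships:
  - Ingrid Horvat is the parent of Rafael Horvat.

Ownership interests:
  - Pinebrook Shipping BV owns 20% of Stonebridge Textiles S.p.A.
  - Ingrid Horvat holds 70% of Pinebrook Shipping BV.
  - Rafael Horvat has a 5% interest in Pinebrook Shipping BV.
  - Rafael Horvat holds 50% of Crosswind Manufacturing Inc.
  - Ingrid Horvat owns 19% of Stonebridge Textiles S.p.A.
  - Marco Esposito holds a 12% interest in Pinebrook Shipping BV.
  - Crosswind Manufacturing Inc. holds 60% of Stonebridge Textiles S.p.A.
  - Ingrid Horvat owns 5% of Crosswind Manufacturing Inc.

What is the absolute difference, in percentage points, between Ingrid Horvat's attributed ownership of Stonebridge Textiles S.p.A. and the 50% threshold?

17

By parent–child attribution (R3), Ingrid Horvat is treated as also owning Rafael Horvat's interest in Pinebrook Shipping BV, giving 70% + 5% = 75%.
By parent–child attribution (R3), Ingrid Horvat is treated as also owning Rafael Horvat's interest in Crosswind Manufacturing Inc, giving 5% + 50% = 55%.
Chain via Pinebrook Shipping BV (R1): 75% × 20% = 15% of Stonebridge Textiles S.p.A.
Chain via Crosswind Manufacturing Inc. (R1): 55% × 60% = 33% of Stonebridge Textiles S.p.A.
Direct interest in Stonebridge Textiles S.p.A: 19%.
Aggregating (R2): 15% + 33% + 19% = 67%.
67% exceeds the 50% threshold by 17 percentage points.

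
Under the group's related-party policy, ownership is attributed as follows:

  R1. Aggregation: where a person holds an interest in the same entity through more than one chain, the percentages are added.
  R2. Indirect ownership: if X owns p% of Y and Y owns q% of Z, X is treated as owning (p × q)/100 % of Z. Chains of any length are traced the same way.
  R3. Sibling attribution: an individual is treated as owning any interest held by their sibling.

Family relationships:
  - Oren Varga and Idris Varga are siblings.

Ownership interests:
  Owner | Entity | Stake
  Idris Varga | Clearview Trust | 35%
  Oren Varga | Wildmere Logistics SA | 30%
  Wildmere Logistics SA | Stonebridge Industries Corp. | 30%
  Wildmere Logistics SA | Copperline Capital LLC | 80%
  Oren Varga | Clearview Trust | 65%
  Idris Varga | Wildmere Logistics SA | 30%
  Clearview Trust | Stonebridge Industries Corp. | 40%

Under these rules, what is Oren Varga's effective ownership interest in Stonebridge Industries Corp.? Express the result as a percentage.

58%

By sibling attribution (R3), Oren Varga is treated as also owning Idris Varga's interest in Clearview Trust, giving 65% + 35% = 100%.
By sibling attribution (R3), Oren Varga is treated as also owning Idris Varga's interest in Wildmere Logistics SA, giving 30% + 30% = 60%.
Chain via Clearview Trust (R2): 100% × 40% = 40% of Stonebridge Industries Corp.
Chain via Wildmere Logistics SA (R2): 60% × 30% = 18% of Stonebridge Industries Corp.
Aggregating (R1): 40% + 18% = 58%.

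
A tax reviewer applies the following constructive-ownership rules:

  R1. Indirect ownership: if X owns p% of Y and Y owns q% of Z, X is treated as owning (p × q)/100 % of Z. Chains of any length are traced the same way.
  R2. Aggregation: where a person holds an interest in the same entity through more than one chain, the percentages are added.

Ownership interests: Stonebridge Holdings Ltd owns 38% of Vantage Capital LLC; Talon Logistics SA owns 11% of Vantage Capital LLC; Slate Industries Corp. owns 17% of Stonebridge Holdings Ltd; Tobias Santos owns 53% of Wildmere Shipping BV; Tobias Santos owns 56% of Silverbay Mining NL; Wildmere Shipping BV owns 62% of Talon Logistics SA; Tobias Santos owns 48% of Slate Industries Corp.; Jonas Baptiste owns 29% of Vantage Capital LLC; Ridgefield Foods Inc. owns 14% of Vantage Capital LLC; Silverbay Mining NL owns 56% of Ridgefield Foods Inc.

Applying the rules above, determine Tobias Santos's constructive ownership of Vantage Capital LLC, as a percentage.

11.1058%

Chain via Silverbay Mining NL → Ridgefield Foods Inc. (R1): 56% × 56% × 14% = 4.3904% of Vantage Capital LLC.
Chain via Slate Industries Corp. → Stonebridge Holdings Ltd (R1): 48% × 17% × 38% = 3.1008% of Vantage Capital LLC.
Chain via Wildmere Shipping BV → Talon Logistics SA (R1): 53% × 62% × 11% = 3.6146% of Vantage Capital LLC.
Aggregating (R2): 4.3904% + 3.1008% + 3.6146% = 11.1058%.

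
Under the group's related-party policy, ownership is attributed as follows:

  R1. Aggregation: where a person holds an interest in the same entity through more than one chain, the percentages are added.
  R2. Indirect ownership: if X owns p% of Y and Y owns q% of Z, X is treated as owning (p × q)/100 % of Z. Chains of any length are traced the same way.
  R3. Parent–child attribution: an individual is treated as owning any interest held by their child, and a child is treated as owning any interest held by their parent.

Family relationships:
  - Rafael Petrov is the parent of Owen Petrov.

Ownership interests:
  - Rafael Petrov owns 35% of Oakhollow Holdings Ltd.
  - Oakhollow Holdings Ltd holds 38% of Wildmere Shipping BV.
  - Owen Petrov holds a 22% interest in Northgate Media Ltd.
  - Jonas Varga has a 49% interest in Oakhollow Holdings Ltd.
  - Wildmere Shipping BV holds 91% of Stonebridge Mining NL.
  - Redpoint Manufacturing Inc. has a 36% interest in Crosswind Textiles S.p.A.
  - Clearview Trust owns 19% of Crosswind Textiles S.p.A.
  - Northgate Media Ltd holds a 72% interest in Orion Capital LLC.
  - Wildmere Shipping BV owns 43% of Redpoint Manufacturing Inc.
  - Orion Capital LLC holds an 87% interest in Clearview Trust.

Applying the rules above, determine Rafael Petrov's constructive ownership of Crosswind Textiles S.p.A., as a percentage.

By parent–child attribution (R3), Rafael Petrov is treated as owning Owen Petrov's 22% interest in Northgate Media Ltd.
Chain via Oakhollow Holdings Ltd → Wildmere Shipping BV → Redpoint Manufacturing Inc. (R2): 35% × 38% × 43% × 36% = 2.05884% of Crosswind Textiles S.p.A.
Chain via Northgate Media Ltd → Orion Capital LLC → Clearview Trust (R2): 22% × 72% × 87% × 19% = 2.618352% of Crosswind Textiles S.p.A.
Aggregating (R1): 2.05884% + 2.618352% = 4.677192%.

4.677192%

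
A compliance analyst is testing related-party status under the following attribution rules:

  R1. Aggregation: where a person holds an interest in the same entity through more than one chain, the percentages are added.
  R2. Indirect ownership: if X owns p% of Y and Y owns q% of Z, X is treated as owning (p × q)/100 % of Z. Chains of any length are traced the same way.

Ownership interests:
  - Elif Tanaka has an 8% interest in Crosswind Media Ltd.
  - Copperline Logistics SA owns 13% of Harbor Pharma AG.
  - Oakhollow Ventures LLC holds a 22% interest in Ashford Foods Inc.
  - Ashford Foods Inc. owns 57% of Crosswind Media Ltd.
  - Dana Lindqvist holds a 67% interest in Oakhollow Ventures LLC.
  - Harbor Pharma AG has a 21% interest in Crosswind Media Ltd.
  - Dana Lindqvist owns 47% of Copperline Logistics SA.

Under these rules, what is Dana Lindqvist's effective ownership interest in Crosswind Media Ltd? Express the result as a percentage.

9.6849%

Chain via Copperline Logistics SA → Harbor Pharma AG (R2): 47% × 13% × 21% = 1.2831% of Crosswind Media Ltd.
Chain via Oakhollow Ventures LLC → Ashford Foods Inc. (R2): 67% × 22% × 57% = 8.4018% of Crosswind Media Ltd.
Aggregating (R1): 1.2831% + 8.4018% = 9.6849%.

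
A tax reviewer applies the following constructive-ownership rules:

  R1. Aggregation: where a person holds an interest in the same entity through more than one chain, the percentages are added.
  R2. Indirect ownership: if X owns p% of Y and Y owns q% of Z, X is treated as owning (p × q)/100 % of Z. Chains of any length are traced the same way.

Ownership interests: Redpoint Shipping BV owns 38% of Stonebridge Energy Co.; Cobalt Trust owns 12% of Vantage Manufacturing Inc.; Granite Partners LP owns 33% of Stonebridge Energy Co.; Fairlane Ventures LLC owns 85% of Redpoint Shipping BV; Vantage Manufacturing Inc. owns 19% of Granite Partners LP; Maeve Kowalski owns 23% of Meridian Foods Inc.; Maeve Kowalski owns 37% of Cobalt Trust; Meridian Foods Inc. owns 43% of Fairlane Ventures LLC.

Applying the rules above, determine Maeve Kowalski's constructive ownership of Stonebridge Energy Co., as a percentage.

3.472858%

Chain via Meridian Foods Inc. → Fairlane Ventures LLC → Redpoint Shipping BV (R2): 23% × 43% × 85% × 38% = 3.19447% of Stonebridge Energy Co.
Chain via Cobalt Trust → Vantage Manufacturing Inc. → Granite Partners LP (R2): 37% × 12% × 19% × 33% = 0.278388% of Stonebridge Energy Co.
Aggregating (R1): 3.19447% + 0.278388% = 3.472858%.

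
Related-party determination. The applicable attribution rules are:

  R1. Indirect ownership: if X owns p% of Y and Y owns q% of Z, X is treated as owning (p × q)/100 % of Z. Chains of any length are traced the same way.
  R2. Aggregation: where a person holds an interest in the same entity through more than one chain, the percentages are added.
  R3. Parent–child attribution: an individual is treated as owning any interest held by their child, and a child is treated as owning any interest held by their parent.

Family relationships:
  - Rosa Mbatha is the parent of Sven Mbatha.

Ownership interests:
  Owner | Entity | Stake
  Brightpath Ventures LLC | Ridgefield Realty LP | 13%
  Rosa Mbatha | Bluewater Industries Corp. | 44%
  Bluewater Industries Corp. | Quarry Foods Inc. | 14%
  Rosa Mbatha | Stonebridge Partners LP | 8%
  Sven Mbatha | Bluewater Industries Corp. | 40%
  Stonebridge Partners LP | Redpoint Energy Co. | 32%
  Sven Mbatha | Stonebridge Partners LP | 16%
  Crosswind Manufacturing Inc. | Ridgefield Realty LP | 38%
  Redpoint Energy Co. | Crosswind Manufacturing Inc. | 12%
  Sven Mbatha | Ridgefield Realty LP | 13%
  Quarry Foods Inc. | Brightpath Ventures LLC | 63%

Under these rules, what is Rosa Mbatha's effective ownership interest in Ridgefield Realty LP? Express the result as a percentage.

14.313352%

By parent–child attribution (R3), Rosa Mbatha is treated as also owning Sven Mbatha's interest in Bluewater Industries Corp, giving 44% + 40% = 84%.
By parent–child attribution (R3), Rosa Mbatha is treated as also owning Sven Mbatha's interest in Stonebridge Partners LP, giving 8% + 16% = 24%.
By parent–child attribution (R3), Rosa Mbatha is treated as owning Sven Mbatha's 13% interest in Ridgefield Realty LP.
Chain via Bluewater Industries Corp. → Quarry Foods Inc. → Brightpath Ventures LLC (R1): 84% × 14% × 63% × 13% = 0.963144% of Ridgefield Realty LP.
Chain via Stonebridge Partners LP → Redpoint Energy Co. → Crosswind Manufacturing Inc. (R1): 24% × 32% × 12% × 38% = 0.350208% of Ridgefield Realty LP.
Direct interest in Ridgefield Realty LP: 13%.
Aggregating (R2): 0.963144% + 0.350208% + 13% = 14.313352%.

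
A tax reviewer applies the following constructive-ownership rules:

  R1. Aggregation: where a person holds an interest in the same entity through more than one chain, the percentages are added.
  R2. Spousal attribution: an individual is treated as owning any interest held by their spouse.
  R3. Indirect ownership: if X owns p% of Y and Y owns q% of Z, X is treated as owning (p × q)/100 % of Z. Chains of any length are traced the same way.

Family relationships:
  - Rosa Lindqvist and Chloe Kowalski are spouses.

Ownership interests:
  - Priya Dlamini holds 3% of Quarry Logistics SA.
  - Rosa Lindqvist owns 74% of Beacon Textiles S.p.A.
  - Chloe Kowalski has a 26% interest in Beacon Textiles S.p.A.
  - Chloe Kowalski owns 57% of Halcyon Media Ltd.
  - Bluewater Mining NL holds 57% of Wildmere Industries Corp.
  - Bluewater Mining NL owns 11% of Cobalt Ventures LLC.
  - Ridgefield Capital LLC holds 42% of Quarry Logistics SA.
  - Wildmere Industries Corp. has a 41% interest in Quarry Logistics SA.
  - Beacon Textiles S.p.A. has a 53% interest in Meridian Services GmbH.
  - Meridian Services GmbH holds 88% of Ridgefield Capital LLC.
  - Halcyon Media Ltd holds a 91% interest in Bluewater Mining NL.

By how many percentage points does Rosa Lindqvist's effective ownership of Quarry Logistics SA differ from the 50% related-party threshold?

By spousal attribution (R2), Rosa Lindqvist is treated as also owning Chloe Kowalski's interest in Beacon Textiles S.p.A, giving 74% + 26% = 100%.
By spousal attribution (R2), Rosa Lindqvist is treated as owning Chloe Kowalski's 57% interest in Halcyon Media Ltd.
Chain via Beacon Textiles S.p.A. → Meridian Services GmbH → Ridgefield Capital LLC (R3): 100% × 53% × 88% × 42% = 19.5888% of Quarry Logistics SA.
Chain via Halcyon Media Ltd → Bluewater Mining NL → Wildmere Industries Corp. (R3): 57% × 91% × 57% × 41% = 12.122019% of Quarry Logistics SA.
Aggregating (R1): 19.5888% + 12.122019% = 31.710819%.
31.710819% falls short of the 50% threshold by 18.289181 percentage points.

18.289181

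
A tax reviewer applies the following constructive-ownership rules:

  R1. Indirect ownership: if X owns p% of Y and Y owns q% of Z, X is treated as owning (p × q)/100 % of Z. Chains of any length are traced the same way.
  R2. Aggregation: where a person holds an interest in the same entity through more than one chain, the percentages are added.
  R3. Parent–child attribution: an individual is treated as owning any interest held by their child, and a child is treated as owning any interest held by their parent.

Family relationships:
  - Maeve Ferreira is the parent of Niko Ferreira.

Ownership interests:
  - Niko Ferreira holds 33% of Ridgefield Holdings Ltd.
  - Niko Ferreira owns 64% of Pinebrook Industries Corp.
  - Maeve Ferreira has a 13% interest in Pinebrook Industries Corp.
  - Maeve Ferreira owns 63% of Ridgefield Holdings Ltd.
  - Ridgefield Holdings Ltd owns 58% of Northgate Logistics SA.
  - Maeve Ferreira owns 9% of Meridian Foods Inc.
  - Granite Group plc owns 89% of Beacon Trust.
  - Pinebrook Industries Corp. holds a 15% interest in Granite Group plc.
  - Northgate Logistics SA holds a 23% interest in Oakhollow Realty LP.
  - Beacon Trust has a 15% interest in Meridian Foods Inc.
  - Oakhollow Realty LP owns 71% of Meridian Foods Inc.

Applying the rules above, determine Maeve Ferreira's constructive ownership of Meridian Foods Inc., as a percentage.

19.634469%

By parent–child attribution (R3), Maeve Ferreira is treated as also owning Niko Ferreira's interest in Ridgefield Holdings Ltd, giving 63% + 33% = 96%.
By parent–child attribution (R3), Maeve Ferreira is treated as also owning Niko Ferreira's interest in Pinebrook Industries Corp, giving 13% + 64% = 77%.
Chain via Ridgefield Holdings Ltd → Northgate Logistics SA → Oakhollow Realty LP (R1): 96% × 58% × 23% × 71% = 9.092544% of Meridian Foods Inc.
Chain via Pinebrook Industries Corp. → Granite Group plc → Beacon Trust (R1): 77% × 15% × 89% × 15% = 1.541925% of Meridian Foods Inc.
Direct interest in Meridian Foods Inc: 9%.
Aggregating (R2): 9.092544% + 1.541925% + 9% = 19.634469%.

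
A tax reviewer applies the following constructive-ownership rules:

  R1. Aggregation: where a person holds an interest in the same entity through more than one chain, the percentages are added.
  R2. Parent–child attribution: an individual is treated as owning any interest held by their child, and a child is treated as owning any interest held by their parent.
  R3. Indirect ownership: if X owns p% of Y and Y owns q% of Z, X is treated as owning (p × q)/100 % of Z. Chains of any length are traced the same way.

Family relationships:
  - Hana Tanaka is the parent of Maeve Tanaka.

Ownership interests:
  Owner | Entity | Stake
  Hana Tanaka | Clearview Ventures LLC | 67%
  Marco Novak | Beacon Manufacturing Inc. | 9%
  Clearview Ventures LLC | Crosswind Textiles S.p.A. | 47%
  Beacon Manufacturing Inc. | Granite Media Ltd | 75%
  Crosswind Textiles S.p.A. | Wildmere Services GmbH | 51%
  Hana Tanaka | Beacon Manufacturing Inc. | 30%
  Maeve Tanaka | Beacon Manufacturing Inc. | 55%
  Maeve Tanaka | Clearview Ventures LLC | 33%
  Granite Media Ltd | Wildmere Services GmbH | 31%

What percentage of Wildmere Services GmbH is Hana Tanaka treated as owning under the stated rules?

By parent–child attribution (R2), Hana Tanaka is treated as also owning Maeve Tanaka's interest in Clearview Ventures LLC, giving 67% + 33% = 100%.
By parent–child attribution (R2), Hana Tanaka is treated as also owning Maeve Tanaka's interest in Beacon Manufacturing Inc, giving 30% + 55% = 85%.
Chain via Clearview Ventures LLC → Crosswind Textiles S.p.A. (R3): 100% × 47% × 51% = 23.97% of Wildmere Services GmbH.
Chain via Beacon Manufacturing Inc. → Granite Media Ltd (R3): 85% × 75% × 31% = 19.7625% of Wildmere Services GmbH.
Aggregating (R1): 23.97% + 19.7625% = 43.7325%.

43.7325%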